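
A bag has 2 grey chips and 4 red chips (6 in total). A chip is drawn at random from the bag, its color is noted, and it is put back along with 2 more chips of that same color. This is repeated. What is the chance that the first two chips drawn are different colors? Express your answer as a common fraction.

Either grey then red, or red then grey; after the first draw the total is 8.
P = (2/6)·(4/8) + (4/6)·(2/8) = 1/3 ≈ 0.3333.

1/3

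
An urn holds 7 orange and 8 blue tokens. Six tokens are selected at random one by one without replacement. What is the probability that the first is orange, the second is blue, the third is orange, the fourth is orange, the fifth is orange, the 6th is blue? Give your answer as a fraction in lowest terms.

28/2145

Multiply the conditional probability of each draw in order, without replacement, so each draw removes one from its color and from the total.
P = (7/15) · (8/14) · (6/13) · (5/12) · (4/11) · (7/10) = 28/2145 ≈ 0.0131.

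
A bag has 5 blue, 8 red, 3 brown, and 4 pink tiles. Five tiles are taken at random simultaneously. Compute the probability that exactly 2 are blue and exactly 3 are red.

35/969

Unordered draws without replacement: count favorable combinations over C(20,5).
Favorable = C(5,2) · C(8,3) · C(3,0) · C(4,0) = 560; total = C(20,5) = 15504.
P = 560/15504 = 35/969 ≈ 0.0361.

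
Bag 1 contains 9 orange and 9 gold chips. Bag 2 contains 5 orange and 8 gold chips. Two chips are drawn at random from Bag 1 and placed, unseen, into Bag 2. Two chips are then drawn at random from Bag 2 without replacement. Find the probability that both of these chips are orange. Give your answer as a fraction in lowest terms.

37/255

Condition on how many of the transferred chips are orange (from Bag 1: 9 orange of 18; then Bag 2 has 15 total).
  0 orange: C(9,0)C(9,2)/C(18,2) = 4/17; then P = C(5,2)/C(15,2) = 2/21
  1 orange: C(9,1)C(9,1)/C(18,2) = 9/17; then P = C(6,2)/C(15,2) = 1/7
  2 orange: C(9,2)C(9,0)/C(18,2) = 4/17; then P = C(7,2)/C(15,2) = 1/5
P(both orange) = 37/255 ≈ 0.1451.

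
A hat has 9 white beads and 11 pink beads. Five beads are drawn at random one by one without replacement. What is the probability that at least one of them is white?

2507/2584

Use the complement: P(at least one white) = 1 − P(no white).
P(none) = C(11,5)/C(20,5) = 462/15504.
So P = 1 − 462/15504 = 2507/2584 ≈ 0.9702.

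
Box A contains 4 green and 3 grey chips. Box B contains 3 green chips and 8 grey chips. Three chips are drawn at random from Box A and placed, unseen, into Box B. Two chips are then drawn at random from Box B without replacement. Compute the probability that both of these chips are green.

9/91

Condition on how many of the transferred chips are green (from Box A: 4 green of 7; then Box B has 14 total).
  0 green: C(4,0)C(3,3)/C(7,3) = 1/35; then P = C(3,2)/C(14,2) = 3/91
  1 green: C(4,1)C(3,2)/C(7,3) = 12/35; then P = C(4,2)/C(14,2) = 6/91
  2 green: C(4,2)C(3,1)/C(7,3) = 18/35; then P = C(5,2)/C(14,2) = 10/91
  3 green: C(4,3)C(3,0)/C(7,3) = 4/35; then P = C(6,2)/C(14,2) = 15/91
P(both green) = 9/91 ≈ 0.0989.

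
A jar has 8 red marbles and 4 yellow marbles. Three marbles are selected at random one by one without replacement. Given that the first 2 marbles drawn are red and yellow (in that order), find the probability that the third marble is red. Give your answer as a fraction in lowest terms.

7/10

After removing 1 red, 1 yellow, the jar has 7 red out of 10 remaining.
P(third is red | given) = 7/10 ≈ 0.7000.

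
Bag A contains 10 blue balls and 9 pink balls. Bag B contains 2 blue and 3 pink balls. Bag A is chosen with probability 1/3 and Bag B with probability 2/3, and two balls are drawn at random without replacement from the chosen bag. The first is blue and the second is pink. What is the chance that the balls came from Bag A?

P(E | Bag A) = 5/19; P(E | Bag B) = 3/10.
P(E) = 1/3·5/19 + 2/3·3/10 = 82/285.
By Bayes' rule, P(Bag A | E) = 5/57 / 82/285 = 25/82 ≈ 0.3049.

25/82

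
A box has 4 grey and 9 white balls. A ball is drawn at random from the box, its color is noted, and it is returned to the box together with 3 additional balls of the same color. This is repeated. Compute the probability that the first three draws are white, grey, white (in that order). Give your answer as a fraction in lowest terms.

Track the composition after each reinforcement of +3.
P = (9/13) · (4/16) · (12/19) = 27/247 ≈ 0.1093.

27/247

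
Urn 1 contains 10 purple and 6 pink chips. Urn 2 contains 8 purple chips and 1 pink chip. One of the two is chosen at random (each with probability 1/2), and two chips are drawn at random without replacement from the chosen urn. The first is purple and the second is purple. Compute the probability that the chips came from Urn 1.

P(E | Urn 1) = 3/8; P(E | Urn 2) = 7/9.
P(E) = 1/2·3/8 + 1/2·7/9 = 83/144.
By Bayes' rule, P(Urn 1 | E) = 3/16 / 83/144 = 27/83 ≈ 0.3253.

27/83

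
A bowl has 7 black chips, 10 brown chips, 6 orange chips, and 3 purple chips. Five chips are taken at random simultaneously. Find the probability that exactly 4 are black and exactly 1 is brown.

Unordered draws without replacement: count favorable combinations over C(26,5).
Favorable = C(7,4) · C(10,1) · C(6,0) · C(3,0) = 350; total = C(26,5) = 65780.
P = 350/65780 = 35/6578 ≈ 0.0053.

35/6578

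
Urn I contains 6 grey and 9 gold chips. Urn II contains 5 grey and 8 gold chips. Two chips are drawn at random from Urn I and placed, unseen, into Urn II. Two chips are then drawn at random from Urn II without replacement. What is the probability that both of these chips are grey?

Condition on how many of the transferred chips are grey (from Urn I: 6 grey of 15; then Urn II has 15 total).
  0 grey: C(6,0)C(9,2)/C(15,2) = 12/35; then P = C(5,2)/C(15,2) = 2/21
  1 grey: C(6,1)C(9,1)/C(15,2) = 18/35; then P = C(6,2)/C(15,2) = 1/7
  2 grey: C(6,2)C(9,0)/C(15,2) = 1/7; then P = C(7,2)/C(15,2) = 1/5
P(both grey) = 33/245 ≈ 0.1347.

33/245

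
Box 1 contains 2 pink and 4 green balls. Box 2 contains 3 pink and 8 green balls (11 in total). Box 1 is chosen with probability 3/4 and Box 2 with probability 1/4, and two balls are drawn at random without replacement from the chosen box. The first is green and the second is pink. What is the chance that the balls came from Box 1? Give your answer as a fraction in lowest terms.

P(E | Box 1) = 4/15; P(E | Box 2) = 12/55.
P(E) = 3/4·4/15 + 1/4·12/55 = 14/55.
By Bayes' rule, P(Box 1 | E) = 1/5 / 14/55 = 11/14 ≈ 0.7857.

11/14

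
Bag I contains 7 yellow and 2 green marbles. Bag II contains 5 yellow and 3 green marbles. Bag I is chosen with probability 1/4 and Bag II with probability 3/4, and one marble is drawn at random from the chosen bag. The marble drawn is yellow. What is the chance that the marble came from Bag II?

P(yellow | Bag I) = 7/9; P(yellow | Bag II) = 5/8.
P(yellow) = 1/4·7/9 + 3/4·5/8 = 191/288.
By Bayes' rule, P(Bag II | yellow) = 15/32 / 191/288 = 135/191 ≈ 0.7068.

135/191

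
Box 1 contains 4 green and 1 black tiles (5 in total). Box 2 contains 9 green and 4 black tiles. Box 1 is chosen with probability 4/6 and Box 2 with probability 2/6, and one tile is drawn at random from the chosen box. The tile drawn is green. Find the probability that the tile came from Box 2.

45/149

P(green | Box 1) = 4/5; P(green | Box 2) = 9/13.
P(green) = 2/3·4/5 + 1/3·9/13 = 149/195.
By Bayes' rule, P(Box 2 | green) = 3/13 / 149/195 = 45/149 ≈ 0.3020.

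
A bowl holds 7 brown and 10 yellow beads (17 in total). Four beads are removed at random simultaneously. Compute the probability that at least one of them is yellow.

Use the complement: P(at least one yellow) = 1 − P(no yellow).
P(none) = C(7,4)/C(17,4) = 35/2380.
So P = 1 − 35/2380 = 67/68 ≈ 0.9853.

67/68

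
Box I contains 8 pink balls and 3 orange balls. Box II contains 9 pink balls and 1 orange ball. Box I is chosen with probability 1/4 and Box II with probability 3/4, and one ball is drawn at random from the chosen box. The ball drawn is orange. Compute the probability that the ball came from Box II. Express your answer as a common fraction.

11/21

P(orange | Box I) = 3/11; P(orange | Box II) = 1/10.
P(orange) = 1/4·3/11 + 3/4·1/10 = 63/440.
By Bayes' rule, P(Box II | orange) = 3/40 / 63/440 = 11/21 ≈ 0.5238.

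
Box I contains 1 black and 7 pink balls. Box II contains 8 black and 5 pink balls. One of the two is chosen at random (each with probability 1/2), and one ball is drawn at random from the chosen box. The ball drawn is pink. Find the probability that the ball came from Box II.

40/131

P(pink | Box I) = 7/8; P(pink | Box II) = 5/13.
P(pink) = 1/2·7/8 + 1/2·5/13 = 131/208.
By Bayes' rule, P(Box II | pink) = 5/26 / 131/208 = 40/131 ≈ 0.3053.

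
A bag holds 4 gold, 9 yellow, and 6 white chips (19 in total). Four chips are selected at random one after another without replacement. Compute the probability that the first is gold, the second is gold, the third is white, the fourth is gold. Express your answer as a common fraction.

1/646

Multiply the conditional probability of each draw in order, without replacement, so each draw removes one from its color and from the total.
P = (4/19) · (3/18) · (6/17) · (2/16) = 1/646 ≈ 0.0015.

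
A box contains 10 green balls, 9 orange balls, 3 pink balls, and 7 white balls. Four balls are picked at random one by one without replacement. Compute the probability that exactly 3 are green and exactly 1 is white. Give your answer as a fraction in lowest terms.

40/1131

Unordered draws without replacement: count favorable combinations over C(29,4).
Favorable = C(10,3) · C(9,0) · C(3,0) · C(7,1) = 840; total = C(29,4) = 23751.
P = 840/23751 = 40/1131 ≈ 0.0354.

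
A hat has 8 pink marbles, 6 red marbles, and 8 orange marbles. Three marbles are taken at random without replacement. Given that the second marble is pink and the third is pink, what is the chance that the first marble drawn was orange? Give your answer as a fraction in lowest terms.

P(first=orange and the second marble is pink and the third is pink) = (8/22)·(8/21)·(7/20) = 8/165.
P(E) = Σ over first color = 2/55 + 2/55 + 8/165 = 4/33.
By Bayes, P(first=orange | E) = 8/165 / 4/33 = 2/5 ≈ 0.4000.

2/5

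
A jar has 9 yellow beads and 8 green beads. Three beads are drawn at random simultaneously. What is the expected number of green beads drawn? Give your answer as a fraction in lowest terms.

By linearity of expectation, E[X] = Σ P(draw i is green); by symmetry each draw (even without replacement) has P(green) = 8/17.
E[X] = 3 · 8/17 = 24/17 ≈ 1.4118.

24/17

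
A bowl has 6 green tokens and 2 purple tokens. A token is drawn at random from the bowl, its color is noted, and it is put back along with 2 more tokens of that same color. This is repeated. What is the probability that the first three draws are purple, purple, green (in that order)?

1/20

Track the composition after each reinforcement of +2.
P = (2/8) · (4/10) · (6/12) = 1/20 ≈ 0.0500.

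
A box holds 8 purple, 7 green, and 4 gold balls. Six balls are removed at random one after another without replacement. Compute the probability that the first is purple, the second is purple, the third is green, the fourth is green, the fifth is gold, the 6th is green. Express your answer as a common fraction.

Multiply the conditional probability of each draw in order, without replacement, so each draw removes one from its color and from the total.
P = (8/19) · (7/18) · (7/17) · (6/16) · (4/15) · (5/14) = 7/2907 ≈ 0.0024.

7/2907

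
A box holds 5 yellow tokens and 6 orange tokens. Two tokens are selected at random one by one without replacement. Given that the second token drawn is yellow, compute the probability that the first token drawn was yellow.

2/5

P(first=yellow and the second token drawn is yellow) = (5/11)·(4/10) = 2/11.
P(the second token drawn is yellow) = Σ over first color = 2/11 + 3/11 = 5/11.
By Bayes, P(first=yellow | the second token drawn is yellow) = 2/11 / 5/11 = 2/5 ≈ 0.4000.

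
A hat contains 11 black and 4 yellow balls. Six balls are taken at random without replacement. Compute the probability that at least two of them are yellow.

Sum the hypergeometric tail for j = 2,…,4 yellow balls.
Favorable = C(4,2)·C(11,4) + C(4,3)·C(11,3) + C(4,4)·C(11,2) = 2695; total = C(15,6) = 5005.
P = 2695/5005 = 7/13 ≈ 0.5385.

7/13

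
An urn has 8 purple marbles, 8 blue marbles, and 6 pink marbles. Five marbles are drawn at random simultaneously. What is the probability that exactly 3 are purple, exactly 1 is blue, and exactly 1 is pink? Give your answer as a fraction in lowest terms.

64/627

Unordered draws without replacement: count favorable combinations over C(22,5).
Favorable = C(8,3) · C(8,1) · C(6,1) = 2688; total = C(22,5) = 26334.
P = 2688/26334 = 64/627 ≈ 0.1021.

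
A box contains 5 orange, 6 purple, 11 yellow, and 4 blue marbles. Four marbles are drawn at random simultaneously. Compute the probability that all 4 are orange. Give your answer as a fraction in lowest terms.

Unordered draws without replacement: count favorable combinations over C(26,4).
Favorable = C(5,4) · C(6,0) · C(11,0) · C(4,0) = 5; total = C(26,4) = 14950.
P = 5/14950 = 1/2990 ≈ 0.0003.

1/2990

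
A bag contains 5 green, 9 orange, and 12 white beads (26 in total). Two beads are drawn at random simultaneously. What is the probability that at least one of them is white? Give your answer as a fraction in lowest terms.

Use the complement: P(at least one white) = 1 − P(no white).
P(none) = C(14,2)/C(26,2) = 91/325.
So P = 1 − 91/325 = 18/25 ≈ 0.7200.

18/25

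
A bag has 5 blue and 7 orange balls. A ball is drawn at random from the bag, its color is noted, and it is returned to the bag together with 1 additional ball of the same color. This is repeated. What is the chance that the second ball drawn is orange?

Condition on the first draw. If first is orange (prob 7/12), second-orange has prob (8)/(13); if not (prob 5/12), it has prob 7/(13).
P = (7/12)·(8/13) + (5/12)·(7/13) = 7/12 ≈ 0.5833.

7/12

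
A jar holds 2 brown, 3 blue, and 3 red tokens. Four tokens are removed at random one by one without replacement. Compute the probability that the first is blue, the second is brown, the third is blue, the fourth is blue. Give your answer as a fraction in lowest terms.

1/140

Multiply the conditional probability of each draw in order, without replacement, so each draw removes one from its color and from the total.
P = (3/8) · (2/7) · (2/6) · (1/5) = 1/140 ≈ 0.0071.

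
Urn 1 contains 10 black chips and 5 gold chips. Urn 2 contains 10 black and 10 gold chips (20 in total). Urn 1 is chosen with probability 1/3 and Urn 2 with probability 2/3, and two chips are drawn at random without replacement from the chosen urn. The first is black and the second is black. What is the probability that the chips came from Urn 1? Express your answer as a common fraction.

P(E | Urn 1) = 3/7; P(E | Urn 2) = 9/38.
P(E) = 1/3·3/7 + 2/3·9/38 = 40/133.
By Bayes' rule, P(Urn 1 | E) = 1/7 / 40/133 = 19/40 ≈ 0.4750.

19/40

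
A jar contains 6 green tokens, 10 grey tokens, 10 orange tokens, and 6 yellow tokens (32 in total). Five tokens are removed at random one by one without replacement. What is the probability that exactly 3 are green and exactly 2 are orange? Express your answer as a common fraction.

Unordered draws without replacement: count favorable combinations over C(32,5).
Favorable = C(6,3) · C(10,0) · C(10,2) · C(6,0) = 900; total = C(32,5) = 201376.
P = 900/201376 = 225/50344 ≈ 0.0045.

225/50344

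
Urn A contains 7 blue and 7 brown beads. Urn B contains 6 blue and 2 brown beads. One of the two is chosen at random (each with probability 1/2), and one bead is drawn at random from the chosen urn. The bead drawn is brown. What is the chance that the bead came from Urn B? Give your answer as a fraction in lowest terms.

P(brown | Urn A) = 1/2; P(brown | Urn B) = 1/4.
P(brown) = 1/2·1/2 + 1/2·1/4 = 3/8.
By Bayes' rule, P(Urn B | brown) = 1/8 / 3/8 = 1/3 ≈ 0.3333.

1/3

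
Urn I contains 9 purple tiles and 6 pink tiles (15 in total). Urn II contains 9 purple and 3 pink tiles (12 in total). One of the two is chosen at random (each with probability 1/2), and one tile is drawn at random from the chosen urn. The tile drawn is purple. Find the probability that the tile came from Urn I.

P(purple | Urn I) = 3/5; P(purple | Urn II) = 3/4.
P(purple) = 1/2·3/5 + 1/2·3/4 = 27/40.
By Bayes' rule, P(Urn I | purple) = 3/10 / 27/40 = 4/9 ≈ 0.4444.

4/9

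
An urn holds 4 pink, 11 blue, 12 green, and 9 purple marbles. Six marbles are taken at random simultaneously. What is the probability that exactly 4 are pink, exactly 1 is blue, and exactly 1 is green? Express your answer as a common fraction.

Unordered draws without replacement: count favorable combinations over C(36,6).
Favorable = C(4,4) · C(11,1) · C(12,1) · C(9,0) = 132; total = C(36,6) = 1947792.
P = 132/1947792 = 1/14756 ≈ 0.0001.

1/14756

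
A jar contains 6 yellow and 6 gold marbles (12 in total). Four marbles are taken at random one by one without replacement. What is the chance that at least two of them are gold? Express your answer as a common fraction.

Sum the hypergeometric tail for j = 2,…,4 gold marbles.
Favorable = C(6,2)·C(6,2) + C(6,3)·C(6,1) + C(6,4)·C(6,0) = 360; total = C(12,4) = 495.
P = 360/495 = 8/11 ≈ 0.7273.

8/11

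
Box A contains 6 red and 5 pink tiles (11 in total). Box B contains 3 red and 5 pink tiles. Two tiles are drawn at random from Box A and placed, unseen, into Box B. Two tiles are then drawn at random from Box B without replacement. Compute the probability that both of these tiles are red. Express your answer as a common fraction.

8/55

Condition on how many of the transferred tiles are red (from Box A: 6 red of 11; then Box B has 10 total).
  0 red: C(6,0)C(5,2)/C(11,2) = 2/11; then P = C(3,2)/C(10,2) = 1/15
  1 red: C(6,1)C(5,1)/C(11,2) = 6/11; then P = C(4,2)/C(10,2) = 2/15
  2 red: C(6,2)C(5,0)/C(11,2) = 3/11; then P = C(5,2)/C(10,2) = 2/9
P(both red) = 8/55 ≈ 0.1455.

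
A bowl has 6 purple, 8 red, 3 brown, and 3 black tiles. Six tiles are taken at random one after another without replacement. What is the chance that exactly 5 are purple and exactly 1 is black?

Unordered draws without replacement: count favorable combinations over C(20,6).
Favorable = C(6,5) · C(8,0) · C(3,0) · C(3,1) = 18; total = C(20,6) = 38760.
P = 18/38760 = 3/6460 ≈ 0.0005.

3/6460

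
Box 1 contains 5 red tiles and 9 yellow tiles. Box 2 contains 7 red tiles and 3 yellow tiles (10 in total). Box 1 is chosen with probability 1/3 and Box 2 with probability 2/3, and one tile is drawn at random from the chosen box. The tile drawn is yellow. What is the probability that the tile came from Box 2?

14/29

P(yellow | Box 1) = 9/14; P(yellow | Box 2) = 3/10.
P(yellow) = 1/3·9/14 + 2/3·3/10 = 29/70.
By Bayes' rule, P(Box 2 | yellow) = 1/5 / 29/70 = 14/29 ≈ 0.4828.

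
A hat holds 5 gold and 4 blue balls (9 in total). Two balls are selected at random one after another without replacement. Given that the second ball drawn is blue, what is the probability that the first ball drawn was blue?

3/8

P(first=blue and the second ball drawn is blue) = (4/9)·(3/8) = 1/6.
P(the second ball drawn is blue) = Σ over first color = 5/18 + 1/6 = 4/9.
By Bayes, P(first=blue | the second ball drawn is blue) = 1/6 / 4/9 = 3/8 ≈ 0.3750.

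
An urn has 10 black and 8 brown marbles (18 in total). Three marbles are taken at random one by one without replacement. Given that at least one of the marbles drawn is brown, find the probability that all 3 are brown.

P(all 3 brown) = C(8,3)/C(18,3) = 7/102; P(at least one brown) = 1 − C(10,3)/C(18,3) = 29/34.
Since 'all 3 brown' ⊆ 'at least one brown', P(all 3 | at least one) = 7/102 / 29/34 = 7/87 ≈ 0.0805.

7/87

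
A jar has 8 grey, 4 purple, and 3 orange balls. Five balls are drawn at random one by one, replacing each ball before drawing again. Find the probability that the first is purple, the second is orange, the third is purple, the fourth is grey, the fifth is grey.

Multiply the conditional probability of each draw in order, with replacement (the composition resets each draw).
P = (4/15) · (3/15) · (4/15) · (8/15) · (8/15) = 1024/253125 ≈ 0.0040.

1024/253125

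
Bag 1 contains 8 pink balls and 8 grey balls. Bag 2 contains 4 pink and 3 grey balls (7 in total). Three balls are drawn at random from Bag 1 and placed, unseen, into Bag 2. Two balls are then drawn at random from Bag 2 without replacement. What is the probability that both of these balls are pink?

Condition on how many of the transferred balls are pink (from Bag 1: 8 pink of 16; then Bag 2 has 10 total).
  0 pink: C(8,0)C(8,3)/C(16,3) = 1/10; then P = C(4,2)/C(10,2) = 2/15
  1 pink: C(8,1)C(8,2)/C(16,3) = 2/5; then P = C(5,2)/C(10,2) = 2/9
  2 pink: C(8,2)C(8,1)/C(16,3) = 2/5; then P = C(6,2)/C(10,2) = 1/3
  3 pink: C(8,3)C(8,0)/C(16,3) = 1/10; then P = C(7,2)/C(10,2) = 7/15
P(both pink) = 127/450 ≈ 0.2822.

127/450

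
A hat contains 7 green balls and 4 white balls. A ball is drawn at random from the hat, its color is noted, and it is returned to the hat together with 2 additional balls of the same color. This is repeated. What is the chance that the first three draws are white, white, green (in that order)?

56/715

Track the composition after each reinforcement of +2.
P = (4/11) · (6/13) · (7/15) = 56/715 ≈ 0.0783.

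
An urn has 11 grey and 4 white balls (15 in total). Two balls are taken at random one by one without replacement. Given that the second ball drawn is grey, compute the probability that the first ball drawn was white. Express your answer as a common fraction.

P(first=white and the second ball drawn is grey) = (4/15)·(11/14) = 22/105.
P(the second ball drawn is grey) = Σ over first color = 11/21 + 22/105 = 11/15.
By Bayes, P(first=white | the second ball drawn is grey) = 22/105 / 11/15 = 2/7 ≈ 0.2857.

2/7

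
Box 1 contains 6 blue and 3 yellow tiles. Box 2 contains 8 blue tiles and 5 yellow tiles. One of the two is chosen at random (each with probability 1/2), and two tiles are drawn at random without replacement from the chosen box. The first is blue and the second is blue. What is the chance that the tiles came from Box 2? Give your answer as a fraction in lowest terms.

56/121

P(E | Box 1) = 5/12; P(E | Box 2) = 14/39.
P(E) = 1/2·5/12 + 1/2·14/39 = 121/312.
By Bayes' rule, P(Box 2 | E) = 7/39 / 121/312 = 56/121 ≈ 0.4628.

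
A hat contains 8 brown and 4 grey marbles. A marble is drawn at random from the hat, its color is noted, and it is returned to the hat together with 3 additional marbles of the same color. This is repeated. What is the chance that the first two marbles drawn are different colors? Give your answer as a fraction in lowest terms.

16/45

Either grey then brown, or brown then grey; after the first draw the total is 15.
P = (4/12)·(8/15) + (8/12)·(4/15) = 16/45 ≈ 0.3556.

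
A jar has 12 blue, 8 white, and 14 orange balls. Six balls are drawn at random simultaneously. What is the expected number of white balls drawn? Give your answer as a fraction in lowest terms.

By linearity of expectation, E[X] = Σ P(draw i is white); by symmetry each draw (even without replacement) has P(white) = 8/34.
E[X] = 6 · 8/34 = 24/17 ≈ 1.4118.

24/17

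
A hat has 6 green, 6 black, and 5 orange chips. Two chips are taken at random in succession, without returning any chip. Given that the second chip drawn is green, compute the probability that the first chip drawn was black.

3/8

P(first=black and the second chip drawn is green) = (6/17)·(6/16) = 9/68.
P(the second chip drawn is green) = Σ over first color = 15/136 + 9/68 + 15/136 = 6/17.
By Bayes, P(first=black | the second chip drawn is green) = 9/68 / 6/17 = 3/8 ≈ 0.3750.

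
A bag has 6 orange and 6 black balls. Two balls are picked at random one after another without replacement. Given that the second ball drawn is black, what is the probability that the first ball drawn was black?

P(first=black and the second ball drawn is black) = (6/12)·(5/11) = 5/22.
P(the second ball drawn is black) = Σ over first color = 3/11 + 5/22 = 1/2.
By Bayes, P(first=black | the second ball drawn is black) = 5/22 / 1/2 = 5/11 ≈ 0.4545.

5/11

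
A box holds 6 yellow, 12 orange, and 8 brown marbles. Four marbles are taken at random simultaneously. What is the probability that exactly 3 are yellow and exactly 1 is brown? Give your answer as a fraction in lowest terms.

16/1495

Unordered draws without replacement: count favorable combinations over C(26,4).
Favorable = C(6,3) · C(12,0) · C(8,1) = 160; total = C(26,4) = 14950.
P = 160/14950 = 16/1495 ≈ 0.0107.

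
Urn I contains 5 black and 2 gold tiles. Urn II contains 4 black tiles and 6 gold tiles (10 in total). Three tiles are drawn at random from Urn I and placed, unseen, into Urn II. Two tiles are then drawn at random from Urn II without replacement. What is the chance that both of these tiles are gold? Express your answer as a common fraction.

Condition on how many of the transferred tiles are gold (from Urn I: 2 gold of 7; then Urn II has 13 total).
  0 gold: C(2,0)C(5,3)/C(7,3) = 2/7; then P = C(6,2)/C(13,2) = 5/26
  1 gold: C(2,1)C(5,2)/C(7,3) = 4/7; then P = C(7,2)/C(13,2) = 7/26
  2 gold: C(2,2)C(5,1)/C(7,3) = 1/7; then P = C(8,2)/C(13,2) = 14/39
P(both gold) = 71/273 ≈ 0.2601.

71/273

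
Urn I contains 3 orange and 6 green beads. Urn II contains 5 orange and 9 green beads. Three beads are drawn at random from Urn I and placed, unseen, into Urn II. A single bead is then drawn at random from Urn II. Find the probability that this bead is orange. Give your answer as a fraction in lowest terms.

6/17

Condition on how many of the transferred beads are orange (from Urn I: 3 orange of 9; then Urn II has 17 total).
  0 orange: C(3,0)C(6,3)/C(9,3) = 5/21; then P = 5/17
  1 orange: C(3,1)C(6,2)/C(9,3) = 15/28; then P = 6/17
  2 orange: C(3,2)C(6,1)/C(9,3) = 3/14; then P = 7/17
  3 orange: C(3,3)C(6,0)/C(9,3) = 1/84; then P = 8/17
P(orange from Urn II) = 6/17 ≈ 0.3529.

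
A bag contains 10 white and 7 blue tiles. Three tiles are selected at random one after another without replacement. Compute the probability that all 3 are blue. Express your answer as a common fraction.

Unordered draws without replacement: count favorable combinations over C(17,3).
Favorable = C(10,0) · C(7,3) = 35; total = C(17,3) = 680.
P = 35/680 = 7/136 ≈ 0.0515.

7/136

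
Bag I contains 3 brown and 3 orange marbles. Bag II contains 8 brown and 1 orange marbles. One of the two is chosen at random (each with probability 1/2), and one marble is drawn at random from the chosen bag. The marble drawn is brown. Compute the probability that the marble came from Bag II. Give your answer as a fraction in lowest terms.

P(brown | Bag I) = 1/2; P(brown | Bag II) = 8/9.
P(brown) = 1/2·1/2 + 1/2·8/9 = 25/36.
By Bayes' rule, P(Bag II | brown) = 4/9 / 25/36 = 16/25 ≈ 0.6400.

16/25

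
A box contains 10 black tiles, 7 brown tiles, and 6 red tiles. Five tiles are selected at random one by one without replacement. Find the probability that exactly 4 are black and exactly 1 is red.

Unordered draws without replacement: count favorable combinations over C(23,5).
Favorable = C(10,4) · C(7,0) · C(6,1) = 1260; total = C(23,5) = 33649.
P = 1260/33649 = 180/4807 ≈ 0.0374.

180/4807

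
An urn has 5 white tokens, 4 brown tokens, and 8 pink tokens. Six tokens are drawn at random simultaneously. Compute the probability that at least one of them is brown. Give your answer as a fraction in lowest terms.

Use the complement: P(at least one brown) = 1 − P(no brown).
P(none) = C(13,6)/C(17,6) = 1716/12376.
So P = 1 − 1716/12376 = 205/238 ≈ 0.8613.

205/238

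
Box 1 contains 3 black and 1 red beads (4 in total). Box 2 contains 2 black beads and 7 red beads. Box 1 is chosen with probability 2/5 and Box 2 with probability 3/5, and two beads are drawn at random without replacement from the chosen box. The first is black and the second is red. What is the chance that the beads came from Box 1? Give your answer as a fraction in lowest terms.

P(E | Box 1) = 1/4; P(E | Box 2) = 7/36.
P(E) = 2/5·1/4 + 3/5·7/36 = 13/60.
By Bayes' rule, P(Box 1 | E) = 1/10 / 13/60 = 6/13 ≈ 0.4615.

6/13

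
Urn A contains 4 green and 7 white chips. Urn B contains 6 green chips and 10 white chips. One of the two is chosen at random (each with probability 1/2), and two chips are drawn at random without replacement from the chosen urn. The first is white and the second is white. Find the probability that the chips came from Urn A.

56/111

P(E | Urn A) = 21/55; P(E | Urn B) = 3/8.
P(E) = 1/2·21/55 + 1/2·3/8 = 333/880.
By Bayes' rule, P(Urn A | E) = 21/110 / 333/880 = 56/111 ≈ 0.5045.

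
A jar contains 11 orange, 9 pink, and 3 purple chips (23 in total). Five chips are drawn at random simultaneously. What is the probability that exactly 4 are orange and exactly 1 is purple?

Unordered draws without replacement: count favorable combinations over C(23,5).
Favorable = C(11,4) · C(9,0) · C(3,1) = 990; total = C(23,5) = 33649.
P = 990/33649 = 90/3059 ≈ 0.0294.

90/3059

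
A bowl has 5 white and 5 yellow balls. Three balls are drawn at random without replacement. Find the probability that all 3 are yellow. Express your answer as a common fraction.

Unordered draws without replacement: count favorable combinations over C(10,3).
Favorable = C(5,0) · C(5,3) = 10; total = C(10,3) = 120.
P = 10/120 = 1/12 ≈ 0.0833.

1/12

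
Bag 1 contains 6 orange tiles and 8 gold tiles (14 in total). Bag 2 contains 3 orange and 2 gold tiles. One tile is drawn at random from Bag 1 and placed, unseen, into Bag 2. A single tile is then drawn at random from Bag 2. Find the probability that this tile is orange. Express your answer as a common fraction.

4/7

Condition on how many of the transferred tiles are orange (from Bag 1: 6 orange of 14; then Bag 2 has 6 total).
  0 orange: C(6,0)C(8,1)/C(14,1) = 4/7; then P = 3/6
  1 orange: C(6,1)C(8,0)/C(14,1) = 3/7; then P = 4/6
P(orange from Bag 2) = 4/7 ≈ 0.5714.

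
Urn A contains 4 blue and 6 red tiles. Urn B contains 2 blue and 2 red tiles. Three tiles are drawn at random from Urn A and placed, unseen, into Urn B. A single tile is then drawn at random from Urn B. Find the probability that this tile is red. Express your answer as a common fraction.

19/35

Condition on how many of the transferred tiles are red (from Urn A: 6 red of 10; then Urn B has 7 total).
  0 red: C(6,0)C(4,3)/C(10,3) = 1/30; then P = 2/7
  1 red: C(6,1)C(4,2)/C(10,3) = 3/10; then P = 3/7
  2 red: C(6,2)C(4,1)/C(10,3) = 1/2; then P = 4/7
  3 red: C(6,3)C(4,0)/C(10,3) = 1/6; then P = 5/7
P(red from Urn B) = 19/35 ≈ 0.5429.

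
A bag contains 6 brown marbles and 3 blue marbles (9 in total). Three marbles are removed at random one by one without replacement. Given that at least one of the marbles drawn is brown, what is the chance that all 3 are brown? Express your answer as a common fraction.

20/83

P(all 3 brown) = C(6,3)/C(9,3) = 5/21; P(at least one brown) = 1 − C(3,3)/C(9,3) = 83/84.
Since 'all 3 brown' ⊆ 'at least one brown', P(all 3 | at least one) = 5/21 / 83/84 = 20/83 ≈ 0.2410.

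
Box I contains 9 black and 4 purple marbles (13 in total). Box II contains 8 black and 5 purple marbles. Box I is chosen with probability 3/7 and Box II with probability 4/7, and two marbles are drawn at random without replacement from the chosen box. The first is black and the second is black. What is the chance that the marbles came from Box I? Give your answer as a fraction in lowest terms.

27/55

P(E | Box I) = 6/13; P(E | Box II) = 14/39.
P(E) = 3/7·6/13 + 4/7·14/39 = 110/273.
By Bayes' rule, P(Box I | E) = 18/91 / 110/273 = 27/55 ≈ 0.4909.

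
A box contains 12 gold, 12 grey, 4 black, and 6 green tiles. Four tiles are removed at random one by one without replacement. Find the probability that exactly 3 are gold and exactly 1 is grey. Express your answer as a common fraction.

30/527

Unordered draws without replacement: count favorable combinations over C(34,4).
Favorable = C(12,3) · C(12,1) · C(4,0) · C(6,0) = 2640; total = C(34,4) = 46376.
P = 2640/46376 = 30/527 ≈ 0.0569.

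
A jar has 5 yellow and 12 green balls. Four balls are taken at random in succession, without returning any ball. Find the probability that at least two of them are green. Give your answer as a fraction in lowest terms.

Sum the hypergeometric tail for j = 2,…,4 green balls.
Favorable = C(12,2)·C(5,2) + C(12,3)·C(5,1) + C(12,4)·C(5,0) = 2255; total = C(17,4) = 2380.
P = 2255/2380 = 451/476 ≈ 0.9475.

451/476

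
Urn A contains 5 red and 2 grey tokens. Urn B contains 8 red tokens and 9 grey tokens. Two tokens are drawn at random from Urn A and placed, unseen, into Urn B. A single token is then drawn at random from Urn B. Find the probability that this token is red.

66/133

Condition on how many of the transferred tokens are red (from Urn A: 5 red of 7; then Urn B has 19 total).
  0 red: C(5,0)C(2,2)/C(7,2) = 1/21; then P = 8/19
  1 red: C(5,1)C(2,1)/C(7,2) = 10/21; then P = 9/19
  2 red: C(5,2)C(2,0)/C(7,2) = 10/21; then P = 10/19
P(red from Urn B) = 66/133 ≈ 0.4962.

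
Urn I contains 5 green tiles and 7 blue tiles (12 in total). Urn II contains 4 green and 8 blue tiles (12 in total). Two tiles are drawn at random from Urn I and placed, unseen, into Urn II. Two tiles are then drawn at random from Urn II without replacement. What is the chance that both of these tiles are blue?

355/858

Condition on how many of the transferred tiles are blue (from Urn I: 7 blue of 12; then Urn II has 14 total).
  0 blue: C(7,0)C(5,2)/C(12,2) = 5/33; then P = C(8,2)/C(14,2) = 4/13
  1 blue: C(7,1)C(5,1)/C(12,2) = 35/66; then P = C(9,2)/C(14,2) = 36/91
  2 blue: C(7,2)C(5,0)/C(12,2) = 7/22; then P = C(10,2)/C(14,2) = 45/91
P(both blue) = 355/858 ≈ 0.4138.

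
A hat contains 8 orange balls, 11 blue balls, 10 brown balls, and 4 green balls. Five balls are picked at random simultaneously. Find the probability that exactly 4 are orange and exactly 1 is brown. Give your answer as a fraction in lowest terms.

175/59334

Unordered draws without replacement: count favorable combinations over C(33,5).
Favorable = C(8,4) · C(11,0) · C(10,1) · C(4,0) = 700; total = C(33,5) = 237336.
P = 700/237336 = 175/59334 ≈ 0.0029.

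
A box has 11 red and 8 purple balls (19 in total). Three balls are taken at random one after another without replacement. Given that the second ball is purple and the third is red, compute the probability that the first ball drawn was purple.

7/17

P(first=purple and the second ball is purple and the third is red) = (8/19)·(7/18)·(11/17) = 308/2907.
P(E) = Σ over first color = 440/2907 + 308/2907 = 44/171.
By Bayes, P(first=purple | E) = 308/2907 / 44/171 = 7/17 ≈ 0.4118.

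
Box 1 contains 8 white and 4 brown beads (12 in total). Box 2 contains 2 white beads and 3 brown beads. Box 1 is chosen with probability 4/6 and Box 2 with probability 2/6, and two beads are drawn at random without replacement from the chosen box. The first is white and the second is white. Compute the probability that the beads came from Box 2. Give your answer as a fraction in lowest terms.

33/313

P(E | Box 1) = 14/33; P(E | Box 2) = 1/10.
P(E) = 2/3·14/33 + 1/3·1/10 = 313/990.
By Bayes' rule, P(Box 2 | E) = 1/30 / 313/990 = 33/313 ≈ 0.1054.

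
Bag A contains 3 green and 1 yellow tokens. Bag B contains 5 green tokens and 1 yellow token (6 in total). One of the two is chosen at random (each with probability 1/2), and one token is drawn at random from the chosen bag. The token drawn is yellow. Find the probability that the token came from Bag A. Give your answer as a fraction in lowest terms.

P(yellow | Bag A) = 1/4; P(yellow | Bag B) = 1/6.
P(yellow) = 1/2·1/4 + 1/2·1/6 = 5/24.
By Bayes' rule, P(Bag A | yellow) = 1/8 / 5/24 = 3/5 ≈ 0.6000.

3/5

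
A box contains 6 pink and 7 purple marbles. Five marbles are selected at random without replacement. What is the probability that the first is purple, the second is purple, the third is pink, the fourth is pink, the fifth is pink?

14/429

Multiply the conditional probability of each draw in order, without replacement, so each draw removes one from its color and from the total.
P = (7/13) · (6/12) · (6/11) · (5/10) · (4/9) = 14/429 ≈ 0.0326.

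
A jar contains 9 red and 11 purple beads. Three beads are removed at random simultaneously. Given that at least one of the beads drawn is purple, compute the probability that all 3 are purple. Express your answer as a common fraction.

5/32

P(all 3 purple) = C(11,3)/C(20,3) = 11/76; P(at least one purple) = 1 − C(9,3)/C(20,3) = 88/95.
Since 'all 3 purple' ⊆ 'at least one purple', P(all 3 | at least one) = 11/76 / 88/95 = 5/32 ≈ 0.1562.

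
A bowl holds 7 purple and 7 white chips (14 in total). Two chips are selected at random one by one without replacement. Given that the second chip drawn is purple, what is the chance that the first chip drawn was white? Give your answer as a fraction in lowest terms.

7/13

P(first=white and the second chip drawn is purple) = (7/14)·(7/13) = 7/26.
P(the second chip drawn is purple) = Σ over first color = 3/13 + 7/26 = 1/2.
By Bayes, P(first=white | the second chip drawn is purple) = 7/26 / 1/2 = 7/13 ≈ 0.5385.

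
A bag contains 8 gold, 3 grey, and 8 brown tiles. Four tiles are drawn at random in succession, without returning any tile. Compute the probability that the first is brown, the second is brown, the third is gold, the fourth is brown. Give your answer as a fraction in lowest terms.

Multiply the conditional probability of each draw in order, without replacement, so each draw removes one from its color and from the total.
P = (8/19) · (7/18) · (8/17) · (6/16) = 28/969 ≈ 0.0289.

28/969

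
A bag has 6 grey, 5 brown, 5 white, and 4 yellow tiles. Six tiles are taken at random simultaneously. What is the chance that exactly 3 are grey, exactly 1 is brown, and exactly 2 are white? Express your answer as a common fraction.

Unordered draws without replacement: count favorable combinations over C(20,6).
Favorable = C(6,3) · C(5,1) · C(5,2) · C(4,0) = 1000; total = C(20,6) = 38760.
P = 1000/38760 = 25/969 ≈ 0.0258.

25/969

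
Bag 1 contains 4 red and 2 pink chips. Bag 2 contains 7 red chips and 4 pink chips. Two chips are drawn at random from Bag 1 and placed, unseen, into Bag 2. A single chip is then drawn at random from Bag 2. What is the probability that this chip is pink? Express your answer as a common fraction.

14/39

Condition on how many of the transferred chips are pink (from Bag 1: 2 pink of 6; then Bag 2 has 13 total).
  0 pink: C(2,0)C(4,2)/C(6,2) = 2/5; then P = 4/13
  1 pink: C(2,1)C(4,1)/C(6,2) = 8/15; then P = 5/13
  2 pink: C(2,2)C(4,0)/C(6,2) = 1/15; then P = 6/13
P(pink from Bag 2) = 14/39 ≈ 0.3590.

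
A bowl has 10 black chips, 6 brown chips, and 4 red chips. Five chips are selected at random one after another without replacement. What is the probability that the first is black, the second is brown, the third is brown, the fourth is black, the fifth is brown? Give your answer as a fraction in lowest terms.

Multiply the conditional probability of each draw in order, without replacement, so each draw removes one from its color and from the total.
P = (10/20) · (6/19) · (5/18) · (9/17) · (4/16) = 15/2584 ≈ 0.0058.

15/2584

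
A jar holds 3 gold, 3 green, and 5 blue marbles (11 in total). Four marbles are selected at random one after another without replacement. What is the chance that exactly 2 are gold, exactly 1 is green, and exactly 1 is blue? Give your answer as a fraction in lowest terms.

3/22

Unordered draws without replacement: count favorable combinations over C(11,4).
Favorable = C(3,2) · C(3,1) · C(5,1) = 45; total = C(11,4) = 330.
P = 45/330 = 3/22 ≈ 0.1364.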